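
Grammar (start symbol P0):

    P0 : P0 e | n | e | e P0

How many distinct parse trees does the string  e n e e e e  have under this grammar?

5

Parse trees for e n e e e e:
  [P0 [P0 [P0 [P0 [P0 e [P0 n]] e] e] e] e]
  [P0 [P0 [P0 [P0 e [P0 [P0 n] e]] e] e] e]
  [P0 [P0 [P0 e [P0 [P0 [P0 n] e] e]] e] e]
  [P0 [P0 e [P0 [P0 [P0 [P0 n] e] e] e]] e]
  [P0 e [P0 [P0 [P0 [P0 [P0 n] e] e] e] e]]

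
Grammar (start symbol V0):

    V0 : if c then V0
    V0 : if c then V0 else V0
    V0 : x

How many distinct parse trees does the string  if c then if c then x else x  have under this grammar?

2

Parse trees for if c then if c then x else x:
  [V0 if c then [V0 if c then [V0 x] else [V0 x]]]
  [V0 if c then [V0 if c then [V0 x]] else [V0 x]]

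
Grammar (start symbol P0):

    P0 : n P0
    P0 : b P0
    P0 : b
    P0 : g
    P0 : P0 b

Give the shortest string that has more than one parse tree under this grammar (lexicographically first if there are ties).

length 1: no string has ≥2 trees
length 2: b b has 2 parse trees

Two derivations of b b:
  P0 ⇒ b P0 ⇒ b b
  P0 ⇒ P0 b ⇒ b b

b b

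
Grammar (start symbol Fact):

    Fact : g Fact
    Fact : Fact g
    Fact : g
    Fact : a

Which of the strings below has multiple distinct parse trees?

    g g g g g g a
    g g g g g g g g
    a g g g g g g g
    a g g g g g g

g g g g g g g g

g g g g g g a: 1 tree
g g g g g g g g: 128 trees
a g g g g g g g: 1 tree
a g g g g g g: 1 tree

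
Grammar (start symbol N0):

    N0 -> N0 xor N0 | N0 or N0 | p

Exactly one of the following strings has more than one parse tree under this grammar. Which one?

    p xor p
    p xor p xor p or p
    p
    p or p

p xor p xor p or p

p xor p: 1 tree
p xor p xor p or p: 5 trees
p: 1 tree
p or p: 1 tree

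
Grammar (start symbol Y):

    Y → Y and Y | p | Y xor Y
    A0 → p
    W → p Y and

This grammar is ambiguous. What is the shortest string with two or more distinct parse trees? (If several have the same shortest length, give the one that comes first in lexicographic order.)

p and p and p

length 1: no string has ≥2 trees
length 3: no string has ≥2 trees
length 5: p and p and p has 2 parse trees

Two derivations of p and p and p:
  Y ⇒ Y and Y ⇒ Y and Y and Y ⇒ p and Y and Y ⇒ p and p and Y ⇒ p and p and p
  Y ⇒ Y and Y ⇒ p and Y ⇒ p and Y and Y ⇒ p and p and Y ⇒ p and p and p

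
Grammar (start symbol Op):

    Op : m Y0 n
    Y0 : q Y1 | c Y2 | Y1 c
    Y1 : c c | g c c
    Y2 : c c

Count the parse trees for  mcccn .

2

Parse trees for mcccn:
  [Op m [Y0 c [Y2 c c]] n]
  [Op m [Y0 [Y1 c c] c] n]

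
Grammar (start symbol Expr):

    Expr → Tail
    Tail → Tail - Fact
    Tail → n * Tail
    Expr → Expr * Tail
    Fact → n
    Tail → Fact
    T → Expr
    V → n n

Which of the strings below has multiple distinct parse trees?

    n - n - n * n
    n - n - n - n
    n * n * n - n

n * n * n - n

n - n - n * n: 1 tree
n - n - n - n: 1 tree
n * n * n - n: 7 trees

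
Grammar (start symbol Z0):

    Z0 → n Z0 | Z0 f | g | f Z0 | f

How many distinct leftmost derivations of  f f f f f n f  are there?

Parse trees for f f f f f n f:
  [Z0 f [Z0 f [Z0 f [Z0 f [Z0 f [Z0 n [Z0 f]]]]]]]

1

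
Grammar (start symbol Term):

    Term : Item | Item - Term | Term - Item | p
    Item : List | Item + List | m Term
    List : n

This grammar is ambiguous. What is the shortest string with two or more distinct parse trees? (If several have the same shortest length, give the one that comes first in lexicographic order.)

n - n

length 1: no string has ≥2 trees
length 2: no string has ≥2 trees
length 3: n - n has 2 parse trees

Two derivations of n - n:
  Term ⇒ Item - Term ⇒ List - Term ⇒ n - Term ⇒ n - Item ⇒ n - List ⇒ n - n
  Term ⇒ Term - Item ⇒ Item - Item ⇒ List - Item ⇒ n - Item ⇒ n - List ⇒ n - n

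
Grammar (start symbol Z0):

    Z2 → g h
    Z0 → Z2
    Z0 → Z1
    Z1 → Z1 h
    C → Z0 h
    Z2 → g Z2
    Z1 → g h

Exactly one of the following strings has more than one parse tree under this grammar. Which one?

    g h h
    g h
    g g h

g h

g h h: 1 tree
g h: 2 trees
g g h: 1 tree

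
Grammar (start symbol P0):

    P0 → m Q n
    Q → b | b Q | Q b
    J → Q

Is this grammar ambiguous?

Ambiguous

Witness: m b b n

Derivation 1: P0 ⇒ m Q n ⇒ m b Q n ⇒ m b b n
Derivation 2: P0 ⇒ m Q n ⇒ m Q b n ⇒ m b b n

Two distinct leftmost derivations for the same string.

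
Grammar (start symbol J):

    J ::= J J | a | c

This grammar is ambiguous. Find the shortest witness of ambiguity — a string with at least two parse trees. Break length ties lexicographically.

a a a

length 1: no string has ≥2 trees
length 2: no string has ≥2 trees
length 3: a a a has 2 parse trees

Two derivations of a a a:
  J ⇒ J J ⇒ J J J ⇒ a J J ⇒ a a J ⇒ a a a
  J ⇒ J J ⇒ a J ⇒ a J J ⇒ a a J ⇒ a a a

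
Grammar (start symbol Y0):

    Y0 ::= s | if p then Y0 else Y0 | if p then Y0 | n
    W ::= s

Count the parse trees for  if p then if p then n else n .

2

Parse trees for if p then if p then n else n:
  [Y0 if p then [Y0 if p then [Y0 n]] else [Y0 n]]
  [Y0 if p then [Y0 if p then [Y0 n] else [Y0 n]]]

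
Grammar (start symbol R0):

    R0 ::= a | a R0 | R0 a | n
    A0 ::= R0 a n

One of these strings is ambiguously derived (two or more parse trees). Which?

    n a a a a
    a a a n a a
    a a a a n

a a a n a a

n a a a a: 1 tree
a a a n a a: 10 trees
a a a a n: 1 tree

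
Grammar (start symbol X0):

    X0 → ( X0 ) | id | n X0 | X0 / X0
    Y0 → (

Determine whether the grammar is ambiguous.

Witness: n id / id

Derivation 1: X0 ⇒ n X0 ⇒ n X0 / X0 ⇒ n id / X0 ⇒ n id / id
Derivation 2: X0 ⇒ X0 / X0 ⇒ n X0 / X0 ⇒ n id / X0 ⇒ n id / id

Two distinct leftmost derivations for the same string.

Ambiguous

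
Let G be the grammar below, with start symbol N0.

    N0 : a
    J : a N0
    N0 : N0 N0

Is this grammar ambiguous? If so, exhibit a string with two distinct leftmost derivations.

Witness: a a a

Derivation 1: N0 ⇒ N0 N0 ⇒ a N0 ⇒ a N0 N0 ⇒ a a N0 ⇒ a a a
Derivation 2: N0 ⇒ N0 N0 ⇒ N0 N0 N0 ⇒ a N0 N0 ⇒ a a N0 ⇒ a a a

Two distinct leftmost derivations for the same string.

Ambiguous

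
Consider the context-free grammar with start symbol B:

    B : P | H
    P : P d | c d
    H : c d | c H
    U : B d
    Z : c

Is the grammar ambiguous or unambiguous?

Ambiguous

Witness: c d

Derivation 1: B ⇒ P ⇒ c d
Derivation 2: B ⇒ H ⇒ c d

Two distinct leftmost derivations for the same string.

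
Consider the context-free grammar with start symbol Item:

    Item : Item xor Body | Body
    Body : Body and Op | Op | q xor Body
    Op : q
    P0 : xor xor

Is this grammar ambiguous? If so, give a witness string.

Witness: q xor q

Derivation 1: Item ⇒ Item xor Body ⇒ Body xor Body ⇒ Op xor Body ⇒ q xor Body ⇒ q xor Op ⇒ q xor q
Derivation 2: Item ⇒ Body ⇒ q xor Body ⇒ q xor Op ⇒ q xor q

Two distinct leftmost derivations for the same string.

Ambiguous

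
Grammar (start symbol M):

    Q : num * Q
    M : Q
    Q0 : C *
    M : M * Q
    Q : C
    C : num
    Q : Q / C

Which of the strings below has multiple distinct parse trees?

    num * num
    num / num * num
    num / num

num * num

num * num: 2 trees
num / num * num: 1 tree
num / num: 1 tree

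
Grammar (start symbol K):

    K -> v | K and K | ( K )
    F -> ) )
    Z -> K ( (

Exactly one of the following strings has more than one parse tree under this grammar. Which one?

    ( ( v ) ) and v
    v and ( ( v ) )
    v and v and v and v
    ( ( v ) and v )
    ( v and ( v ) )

( ( v ) ) and v: 1 tree
v and ( ( v ) ): 1 tree
v and v and v and v: 5 trees
( ( v ) and v ): 1 tree
( v and ( v ) ): 1 tree

v and v and v and v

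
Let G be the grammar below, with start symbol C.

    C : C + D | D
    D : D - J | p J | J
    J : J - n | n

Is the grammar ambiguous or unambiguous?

Ambiguous

Witness: n - n

Derivation 1: C ⇒ D ⇒ D - J ⇒ J - J ⇒ n - J ⇒ n - n
Derivation 2: C ⇒ D ⇒ J ⇒ J - n ⇒ n - n

Two distinct leftmost derivations for the same string.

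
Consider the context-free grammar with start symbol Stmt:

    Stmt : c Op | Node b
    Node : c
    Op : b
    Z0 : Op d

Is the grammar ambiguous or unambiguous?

Witness: c b

Derivation 1: Stmt ⇒ c Op ⇒ c b
Derivation 2: Stmt ⇒ Node b ⇒ c b

Two distinct leftmost derivations for the same string.

Ambiguous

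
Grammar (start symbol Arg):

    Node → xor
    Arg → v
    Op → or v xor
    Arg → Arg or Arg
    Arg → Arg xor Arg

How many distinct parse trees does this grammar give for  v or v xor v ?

Parse trees for v or v xor v:
  [Arg [Arg v] or [Arg [Arg v] xor [Arg v]]]
  [Arg [Arg [Arg v] or [Arg v]] xor [Arg v]]

2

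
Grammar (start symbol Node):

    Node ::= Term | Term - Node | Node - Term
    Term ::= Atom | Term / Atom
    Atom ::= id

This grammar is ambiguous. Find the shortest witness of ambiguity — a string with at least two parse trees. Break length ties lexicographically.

id - id

length 1: no string has ≥2 trees
length 3: id - id has 2 parse trees

Two derivations of id - id:
  Node ⇒ Term - Node ⇒ Atom - Node ⇒ id - Node ⇒ id - Term ⇒ id - Atom ⇒ id - id
  Node ⇒ Node - Term ⇒ Term - Term ⇒ Atom - Term ⇒ id - Term ⇒ id - Atom ⇒ id - id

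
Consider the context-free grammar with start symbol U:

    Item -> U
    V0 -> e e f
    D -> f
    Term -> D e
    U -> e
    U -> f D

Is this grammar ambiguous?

Unambiguous

Only U, D are reachable from U; ignoring the rest: Restricted to the reachable nonterminals, every rule has the form A → t or A → t B, and no two rules for the same A share a first terminal. The grammar encodes a DFA — one run per string.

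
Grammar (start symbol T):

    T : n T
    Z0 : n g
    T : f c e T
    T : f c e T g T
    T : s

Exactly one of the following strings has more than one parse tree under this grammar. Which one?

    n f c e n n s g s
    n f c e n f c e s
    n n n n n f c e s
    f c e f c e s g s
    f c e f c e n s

f c e f c e s g s

n f c e n n s g s: 1 tree
n f c e n f c e s: 1 tree
n n n n n f c e s: 1 tree
f c e f c e s g s: 2 trees
f c e f c e n s: 1 tree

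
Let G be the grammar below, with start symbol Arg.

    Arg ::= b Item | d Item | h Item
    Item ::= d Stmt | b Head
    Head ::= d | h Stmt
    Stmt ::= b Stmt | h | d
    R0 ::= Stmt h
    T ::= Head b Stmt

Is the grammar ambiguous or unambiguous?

Only Arg, Item, Head, Stmt are reachable from Arg; ignoring the rest: The reachable rules are right-linear with at most one rule per (nonterminal, next-terminal) pair. Each input token forces the next rule, so parsing is deterministic.

Unambiguous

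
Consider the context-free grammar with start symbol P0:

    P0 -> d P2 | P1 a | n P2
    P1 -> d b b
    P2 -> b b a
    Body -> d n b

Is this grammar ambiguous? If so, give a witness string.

Witness: d b b a

Derivation 1: P0 ⇒ d P2 ⇒ d b b a
Derivation 2: P0 ⇒ P1 a ⇒ d b b a

Two distinct leftmost derivations for the same string.

Ambiguous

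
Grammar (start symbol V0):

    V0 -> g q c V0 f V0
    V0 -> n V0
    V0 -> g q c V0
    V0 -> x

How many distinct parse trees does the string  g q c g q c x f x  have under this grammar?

2

Parse trees for g q c g q c x f x:
  [V0 g q c [V0 g q c [V0 x]] f [V0 x]]
  [V0 g q c [V0 g q c [V0 x] f [V0 x]]]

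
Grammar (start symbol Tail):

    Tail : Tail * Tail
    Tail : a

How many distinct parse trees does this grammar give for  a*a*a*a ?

5

Parse trees for a*a*a*a:
  [Tail [Tail a] * [Tail [Tail a] * [Tail [Tail a] * [Tail a]]]]
  [Tail [Tail a] * [Tail [Tail [Tail a] * [Tail a]] * [Tail a]]]
  [Tail [Tail [Tail a] * [Tail a]] * [Tail [Tail a] * [Tail a]]]
  [Tail [Tail [Tail a] * [Tail [Tail a] * [Tail a]]] * [Tail a]]
  [Tail [Tail [Tail [Tail a] * [Tail a]] * [Tail a]] * [Tail a]]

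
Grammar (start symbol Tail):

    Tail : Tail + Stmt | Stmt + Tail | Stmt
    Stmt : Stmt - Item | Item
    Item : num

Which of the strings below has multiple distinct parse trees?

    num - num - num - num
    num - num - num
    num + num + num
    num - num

num + num + num

num - num - num - num: 1 tree
num - num - num: 1 tree
num + num + num: 4 trees
num - num: 1 tree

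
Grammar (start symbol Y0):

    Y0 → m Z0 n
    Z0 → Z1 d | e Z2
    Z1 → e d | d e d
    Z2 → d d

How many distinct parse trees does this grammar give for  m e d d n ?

Parse trees for m e d d n:
  [Y0 m [Z0 [Z1 e d] d] n]
  [Y0 m [Z0 e [Z2 d d]] n]

2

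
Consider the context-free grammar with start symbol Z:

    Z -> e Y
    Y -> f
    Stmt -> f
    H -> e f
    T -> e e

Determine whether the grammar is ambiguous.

Only Z, Y are reachable from Z; ignoring the rest: The reachable rules are right-linear with at most one rule per (nonterminal, next-terminal) pair. Each input token forces the next rule, so parsing is deterministic.

Unambiguous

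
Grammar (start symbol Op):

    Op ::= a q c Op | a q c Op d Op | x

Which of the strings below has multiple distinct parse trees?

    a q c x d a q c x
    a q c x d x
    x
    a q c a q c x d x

a q c x d a q c x: 1 tree
a q c x d x: 1 tree
x: 1 tree
a q c a q c x d x: 2 trees

a q c a q c x d x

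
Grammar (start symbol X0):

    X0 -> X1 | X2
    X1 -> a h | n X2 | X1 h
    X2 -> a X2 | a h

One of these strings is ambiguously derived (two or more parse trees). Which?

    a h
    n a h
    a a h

a h: 2 trees
n a h: 1 tree
a a h: 1 tree

a h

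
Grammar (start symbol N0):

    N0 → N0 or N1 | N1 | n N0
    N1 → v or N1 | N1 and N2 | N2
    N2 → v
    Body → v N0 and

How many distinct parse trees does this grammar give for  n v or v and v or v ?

Parse trees for n v or v and v or v:
  [N0 [N0 [N0 n [N0 [N1 [N2 v]]]] or [N1 [N1 [N2 v]] and [N2 v]]] or [N1 [N2 v]]]
  [N0 [N0 n [N0 [N0 [N1 [N2 v]]] or [N1 [N1 [N2 v]] and [N2 v]]]] or [N1 [N2 v]]]
  [N0 [N0 n [N0 [N1 v or [N1 [N1 [N2 v]] and [N2 v]]]]] or [N1 [N2 v]]]
  [N0 [N0 n [N0 [N1 [N1 v or [N1 [N2 v]]] and [N2 v]]]] or [N1 [N2 v]]]
  [N0 n [N0 [N0 [N0 [N1 [N2 v]]] or [N1 [N1 [N2 v]] and [N2 v]]] or [N1 [N2 v]]]]
  [N0 n [N0 [N0 [N1 v or [N1 [N1 [N2 v]] and [N2 v]]]] or [N1 [N2 v]]]]
  [N0 n [N0 [N0 [N1 [N1 v or [N1 [N2 v]]] and [N2 v]]] or [N1 [N2 v]]]]

7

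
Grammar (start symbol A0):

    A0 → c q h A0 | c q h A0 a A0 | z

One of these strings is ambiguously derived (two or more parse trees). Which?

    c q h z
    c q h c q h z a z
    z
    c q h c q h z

c q h c q h z a z

c q h z: 1 tree
c q h c q h z a z: 2 trees
z: 1 tree
c q h c q h z: 1 tree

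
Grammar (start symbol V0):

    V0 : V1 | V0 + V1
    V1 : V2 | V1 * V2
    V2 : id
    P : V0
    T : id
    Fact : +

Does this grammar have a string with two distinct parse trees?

Only V0, V1, V2 are reachable from V0; ignoring the rest: The grammar is stratified — V0 handles '+' (left-recursive), V1 handles '*', V2 atoms. Each operator has a fixed associativity and precedence level, so every string has one parse.

Unambiguous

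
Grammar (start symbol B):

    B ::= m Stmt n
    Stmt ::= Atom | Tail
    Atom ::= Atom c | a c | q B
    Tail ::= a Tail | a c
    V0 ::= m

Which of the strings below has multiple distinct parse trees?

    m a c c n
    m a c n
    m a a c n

m a c c n: 1 tree
m a c n: 2 trees
m a a c n: 1 tree

m a c n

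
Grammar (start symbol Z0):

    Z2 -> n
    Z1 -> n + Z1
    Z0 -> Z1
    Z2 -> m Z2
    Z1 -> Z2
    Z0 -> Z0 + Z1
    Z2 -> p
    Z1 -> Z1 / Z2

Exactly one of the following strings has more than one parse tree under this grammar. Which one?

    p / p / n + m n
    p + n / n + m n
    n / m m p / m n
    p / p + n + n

p / p / n + m n: 1 tree
p + n / n + m n: 1 tree
n / m m p / m n: 1 tree
p / p + n + n: 2 trees

p / p + n + n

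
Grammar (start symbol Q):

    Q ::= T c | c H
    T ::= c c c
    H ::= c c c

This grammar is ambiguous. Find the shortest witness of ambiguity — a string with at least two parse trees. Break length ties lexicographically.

c c c c

length 4: c c c c has 2 parse trees

Two derivations of c c c c:
  Q ⇒ T c ⇒ c c c c
  Q ⇒ c H ⇒ c c c c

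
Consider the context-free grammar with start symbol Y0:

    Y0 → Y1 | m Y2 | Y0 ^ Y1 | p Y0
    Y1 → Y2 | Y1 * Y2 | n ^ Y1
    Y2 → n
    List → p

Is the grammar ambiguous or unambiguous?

Witness: n ^ n

Derivation 1: Y0 ⇒ Y1 ⇒ n ^ Y1 ⇒ n ^ Y2 ⇒ n ^ n
Derivation 2: Y0 ⇒ Y0 ^ Y1 ⇒ Y1 ^ Y1 ⇒ Y2 ^ Y1 ⇒ n ^ Y1 ⇒ n ^ Y2 ⇒ n ^ n

Two distinct leftmost derivations for the same string.

Ambiguous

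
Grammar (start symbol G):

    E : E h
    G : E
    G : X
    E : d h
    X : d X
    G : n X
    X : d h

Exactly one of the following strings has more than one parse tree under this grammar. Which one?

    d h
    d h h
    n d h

d h

d h: 2 trees
d h h: 1 tree
n d h: 1 tree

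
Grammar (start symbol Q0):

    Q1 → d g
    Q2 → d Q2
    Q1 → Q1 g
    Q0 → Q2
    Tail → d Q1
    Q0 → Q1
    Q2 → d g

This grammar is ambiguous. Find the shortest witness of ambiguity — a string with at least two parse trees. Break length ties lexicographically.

d g

length 2: d g has 2 parse trees

Two derivations of d g:
  Q0 ⇒ Q2 ⇒ d g
  Q0 ⇒ Q1 ⇒ d g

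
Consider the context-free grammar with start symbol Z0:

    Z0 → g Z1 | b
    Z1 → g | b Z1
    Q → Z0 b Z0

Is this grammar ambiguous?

Unambiguous

(Q is unreachable from Z0, so its rules don't affect L(Z0).) Restricted to the reachable nonterminals, every rule has the form A → t or A → t B, and no two rules for the same A share a first terminal. The grammar encodes a DFA — one run per string.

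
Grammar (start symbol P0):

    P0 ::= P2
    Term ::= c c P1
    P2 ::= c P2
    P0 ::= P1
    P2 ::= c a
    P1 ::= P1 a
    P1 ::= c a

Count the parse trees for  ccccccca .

Parse trees for ccccccca:
  [P0 [P2 c [P2 c [P2 c [P2 c [P2 c [P2 c [P2 c a]]]]]]]]

1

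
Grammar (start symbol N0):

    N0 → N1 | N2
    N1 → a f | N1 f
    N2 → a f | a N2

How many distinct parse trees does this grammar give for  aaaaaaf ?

1

Parse trees for aaaaaaf:
  [N0 [N2 a [N2 a [N2 a [N2 a [N2 a [N2 a f]]]]]]]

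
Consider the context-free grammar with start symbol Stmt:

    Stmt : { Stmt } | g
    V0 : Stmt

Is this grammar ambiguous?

Unambiguous

(V0 is unreachable from Stmt, so its rules don't affect L(Stmt).) Each string is a nest of matched brackets around a single atom. An opening bracket forces the recursive rule; an atom forces the base rule.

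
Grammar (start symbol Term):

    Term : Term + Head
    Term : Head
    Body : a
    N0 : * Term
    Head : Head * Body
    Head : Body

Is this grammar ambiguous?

Unambiguous

Only Term, Head, Body are reachable from Term; ignoring the rest: This is a standard precedence ladder (Term over Head over Body), with each level left-recursive on its own operator ('+' at Term, '*' at Head). That structure is LR(1), hence unambiguous.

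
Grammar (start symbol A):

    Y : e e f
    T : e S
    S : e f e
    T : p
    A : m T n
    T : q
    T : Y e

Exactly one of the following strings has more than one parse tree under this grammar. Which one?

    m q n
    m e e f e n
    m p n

m e e f e n

m q n: 1 tree
m e e f e n: 2 trees
m p n: 1 tree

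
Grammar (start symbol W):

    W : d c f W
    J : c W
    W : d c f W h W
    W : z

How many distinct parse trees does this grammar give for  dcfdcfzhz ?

2

Parse trees for dcfdcfzhz:
  [W d c f [W d c f [W z] h [W z]]]
  [W d c f [W d c f [W z]] h [W z]]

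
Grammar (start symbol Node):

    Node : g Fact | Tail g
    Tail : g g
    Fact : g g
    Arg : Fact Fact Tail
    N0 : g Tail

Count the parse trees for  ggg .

Parse trees for ggg:
  [Node g [Fact g g]]
  [Node [Tail g g] g]

2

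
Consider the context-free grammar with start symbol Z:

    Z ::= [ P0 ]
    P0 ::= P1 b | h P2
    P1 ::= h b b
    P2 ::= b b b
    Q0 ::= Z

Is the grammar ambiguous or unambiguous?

Witness: [ h b b b ]

Derivation 1: Z ⇒ [ P0 ] ⇒ [ P1 b ] ⇒ [ h b b b ]
Derivation 2: Z ⇒ [ P0 ] ⇒ [ h P2 ] ⇒ [ h b b b ]

Two distinct leftmost derivations for the same string.

Ambiguous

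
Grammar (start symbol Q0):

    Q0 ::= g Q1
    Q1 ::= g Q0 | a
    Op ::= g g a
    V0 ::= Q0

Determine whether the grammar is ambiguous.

Unambiguous

Only Q0, Q1 are reachable from Q0; ignoring the rest: Each reachable nonterminal has at most one production per leading terminal, and all productions are right-linear; the derivation is determined token-by-token.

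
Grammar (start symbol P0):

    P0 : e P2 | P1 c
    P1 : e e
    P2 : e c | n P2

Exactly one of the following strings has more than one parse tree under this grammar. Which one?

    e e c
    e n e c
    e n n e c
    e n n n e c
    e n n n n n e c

e e c: 2 trees
e n e c: 1 tree
e n n e c: 1 tree
e n n n e c: 1 tree
e n n n n n e c: 1 tree

e e c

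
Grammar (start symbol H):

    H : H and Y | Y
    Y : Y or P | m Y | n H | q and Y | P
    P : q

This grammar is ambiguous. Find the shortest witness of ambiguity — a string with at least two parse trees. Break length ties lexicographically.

q and q

length 1: no string has ≥2 trees
length 2: no string has ≥2 trees
length 3: q and q has 2 parse trees

Two derivations of q and q:
  H ⇒ H and Y ⇒ Y and Y ⇒ P and Y ⇒ q and Y ⇒ q and P ⇒ q and q
  H ⇒ Y ⇒ q and Y ⇒ q and P ⇒ q and q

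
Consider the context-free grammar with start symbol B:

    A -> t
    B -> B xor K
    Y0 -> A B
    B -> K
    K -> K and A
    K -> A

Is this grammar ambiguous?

(Y0 is unreachable from B, so its rules don't affect L(B).) The grammar is stratified — B handles 'xor' (left-recursive), K handles 'and', A atoms. Each operator has a fixed associativity and precedence level, so every string has one parse.

Unambiguous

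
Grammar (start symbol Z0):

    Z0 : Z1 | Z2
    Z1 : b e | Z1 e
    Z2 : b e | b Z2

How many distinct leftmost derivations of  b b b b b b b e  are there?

Parse trees for b b b b b b b e:
  [Z0 [Z2 b [Z2 b [Z2 b [Z2 b [Z2 b [Z2 b [Z2 b e]]]]]]]]

1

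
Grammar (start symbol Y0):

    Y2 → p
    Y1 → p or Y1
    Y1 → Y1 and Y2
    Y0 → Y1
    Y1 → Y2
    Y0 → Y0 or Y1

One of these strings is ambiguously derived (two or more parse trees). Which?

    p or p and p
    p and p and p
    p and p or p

p or p and p

p or p and p: 3 trees
p and p and p: 1 tree
p and p or p: 1 tree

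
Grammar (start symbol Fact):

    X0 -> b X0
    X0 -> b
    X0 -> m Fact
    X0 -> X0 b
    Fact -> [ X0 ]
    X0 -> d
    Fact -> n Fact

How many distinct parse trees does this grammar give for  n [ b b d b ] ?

Parse trees for n [ b b d b ]:
  [Fact n [Fact [ [X0 b [X0 b [X0 [X0 d] b]]] ]]]
  [Fact n [Fact [ [X0 b [X0 [X0 b [X0 d]] b]] ]]]
  [Fact n [Fact [ [X0 [X0 b [X0 b [X0 d]]] b] ]]]

3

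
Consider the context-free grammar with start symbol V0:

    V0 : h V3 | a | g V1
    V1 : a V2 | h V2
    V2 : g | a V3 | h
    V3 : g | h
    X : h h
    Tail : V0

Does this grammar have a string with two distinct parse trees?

Unambiguous

Only V0, V1, V2, V3 are reachable from V0; ignoring the rest: Each reachable nonterminal has at most one production per leading terminal, and all productions are right-linear; the derivation is determined token-by-token.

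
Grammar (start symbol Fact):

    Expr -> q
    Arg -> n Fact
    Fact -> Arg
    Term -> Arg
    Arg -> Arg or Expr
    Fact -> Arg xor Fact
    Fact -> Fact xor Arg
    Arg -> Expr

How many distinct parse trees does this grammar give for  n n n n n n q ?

Parse trees for n n n n n n q:
  [Fact [Arg n [Fact [Arg n [Fact [Arg n [Fact [Arg n [Fact [Arg n [Fact [Arg n [Fact [Arg [Expr q]]]]]]]]]]]]]]]

1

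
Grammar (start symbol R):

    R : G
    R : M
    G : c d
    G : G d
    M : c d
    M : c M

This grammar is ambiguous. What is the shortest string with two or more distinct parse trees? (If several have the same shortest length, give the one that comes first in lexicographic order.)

length 2: c d has 2 parse trees

Two derivations of c d:
  R ⇒ G ⇒ c d
  R ⇒ M ⇒ c d

c d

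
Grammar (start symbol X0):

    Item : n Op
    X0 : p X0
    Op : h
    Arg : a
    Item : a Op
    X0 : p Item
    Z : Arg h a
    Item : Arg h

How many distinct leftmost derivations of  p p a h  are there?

Parse trees for p p a h:
  [X0 p [X0 p [Item a [Op h]]]]
  [X0 p [X0 p [Item [Arg a] h]]]

2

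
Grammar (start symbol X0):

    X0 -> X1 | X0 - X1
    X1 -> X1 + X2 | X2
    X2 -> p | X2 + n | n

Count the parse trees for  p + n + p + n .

4

Parse trees for p + n + p + n:
  [X0 [X1 [X1 [X1 [X2 p]] + [X2 n]] + [X2 [X2 p] + n]]]
  [X0 [X1 [X1 [X2 [X2 p] + n]] + [X2 [X2 p] + n]]]
  [X0 [X1 [X1 [X1 [X1 [X2 p]] + [X2 n]] + [X2 p]] + [X2 n]]]
  [X0 [X1 [X1 [X1 [X2 [X2 p] + n]] + [X2 p]] + [X2 n]]]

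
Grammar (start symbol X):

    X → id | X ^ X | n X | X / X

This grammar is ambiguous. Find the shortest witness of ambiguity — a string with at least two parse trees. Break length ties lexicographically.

length 1: no string has ≥2 trees
length 2: no string has ≥2 trees
length 3: no string has ≥2 trees
length 4: n id / id has 2 parse trees

Two derivations of n id / id:
  X ⇒ n X ⇒ n X / X ⇒ n id / X ⇒ n id / id
  X ⇒ X / X ⇒ n X / X ⇒ n id / X ⇒ n id / id

n id / id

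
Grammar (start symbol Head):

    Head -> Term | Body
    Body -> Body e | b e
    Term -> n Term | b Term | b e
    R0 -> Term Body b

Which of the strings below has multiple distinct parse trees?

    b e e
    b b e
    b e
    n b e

b e e: 1 tree
b b e: 1 tree
b e: 2 trees
n b e: 1 tree

b e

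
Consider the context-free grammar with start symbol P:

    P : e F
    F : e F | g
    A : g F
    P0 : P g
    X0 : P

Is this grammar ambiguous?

Unambiguous

(A, P0, X0 are unreachable from P, so their rules don't affect L(P).) Each reachable nonterminal has at most one production per leading terminal, and all productions are right-linear; the derivation is determined token-by-token.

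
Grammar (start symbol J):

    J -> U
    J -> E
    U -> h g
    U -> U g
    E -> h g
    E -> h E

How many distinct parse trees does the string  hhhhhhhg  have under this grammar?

1

Parse trees for hhhhhhhg:
  [J [E h [E h [E h [E h [E h [E h [E h g]]]]]]]]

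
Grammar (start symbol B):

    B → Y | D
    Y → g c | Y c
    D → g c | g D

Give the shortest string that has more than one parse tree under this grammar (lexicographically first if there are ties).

length 2: g c has 2 parse trees

Two derivations of g c:
  B ⇒ Y ⇒ g c
  B ⇒ D ⇒ g c

g c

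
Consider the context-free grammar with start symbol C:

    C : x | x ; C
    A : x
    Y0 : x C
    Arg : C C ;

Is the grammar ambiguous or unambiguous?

Only C is reachable from C; ignoring the rest: The reachable grammar is A → atom sep A | atom. Each atom is followed by either the separator (recurse) or end-of-string (stop) — no choice point.

Unambiguous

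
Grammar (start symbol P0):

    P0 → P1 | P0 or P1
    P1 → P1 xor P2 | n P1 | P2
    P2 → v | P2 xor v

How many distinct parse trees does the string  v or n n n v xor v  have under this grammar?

5

Parse trees for v or n n n v xor v:
  [P0 [P0 [P1 [P2 v]]] or [P1 [P1 n [P1 n [P1 n [P1 [P2 v]]]]] xor [P2 v]]]
  [P0 [P0 [P1 [P2 v]]] or [P1 n [P1 [P1 n [P1 n [P1 [P2 v]]]] xor [P2 v]]]]
  [P0 [P0 [P1 [P2 v]]] or [P1 n [P1 n [P1 [P1 n [P1 [P2 v]]] xor [P2 v]]]]]
  [P0 [P0 [P1 [P2 v]]] or [P1 n [P1 n [P1 n [P1 [P1 [P2 v]] xor [P2 v]]]]]]
  [P0 [P0 [P1 [P2 v]]] or [P1 n [P1 n [P1 n [P1 [P2 [P2 v] xor v]]]]]]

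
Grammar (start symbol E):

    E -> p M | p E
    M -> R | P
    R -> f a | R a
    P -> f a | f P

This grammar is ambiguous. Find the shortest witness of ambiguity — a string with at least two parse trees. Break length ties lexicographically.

p f a

length 3: p f a has 2 parse trees

Two derivations of p f a:
  E ⇒ p M ⇒ p R ⇒ p f a
  E ⇒ p M ⇒ p P ⇒ p f a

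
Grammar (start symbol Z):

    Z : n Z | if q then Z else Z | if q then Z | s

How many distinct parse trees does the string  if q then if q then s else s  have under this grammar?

Parse trees for if q then if q then s else s:
  [Z if q then [Z if q then [Z s]] else [Z s]]
  [Z if q then [Z if q then [Z s] else [Z s]]]

2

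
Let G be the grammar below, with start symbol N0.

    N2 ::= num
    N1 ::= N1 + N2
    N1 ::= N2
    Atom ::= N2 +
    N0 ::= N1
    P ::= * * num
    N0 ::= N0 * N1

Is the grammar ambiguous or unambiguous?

Only N0, N1, N2 are reachable from N0; ignoring the rest: N0 → N0 * N1 | N1  ;  N1 → N1 + N2 | N2  — a left-associative chain with N2 at the bottom. Each string factors uniquely by precedence.

Unambiguous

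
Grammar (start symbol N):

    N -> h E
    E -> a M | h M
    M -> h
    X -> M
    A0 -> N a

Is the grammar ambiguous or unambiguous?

Only N, E, M are reachable from N; ignoring the rest: The reachable rules are right-linear with at most one rule per (nonterminal, next-terminal) pair. Each input token forces the next rule, so parsing is deterministic.

Unambiguous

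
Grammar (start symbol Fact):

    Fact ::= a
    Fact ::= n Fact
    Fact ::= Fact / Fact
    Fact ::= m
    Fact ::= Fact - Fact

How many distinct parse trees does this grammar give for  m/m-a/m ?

Parse trees for m/m-a/m:
  [Fact [Fact m] / [Fact [Fact [Fact m] - [Fact a]] / [Fact m]]]
  [Fact [Fact m] / [Fact [Fact m] - [Fact [Fact a] / [Fact m]]]]
  [Fact [Fact [Fact m] / [Fact [Fact m] - [Fact a]]] / [Fact m]]
  [Fact [Fact [Fact [Fact m] / [Fact m]] - [Fact a]] / [Fact m]]
  [Fact [Fact [Fact m] / [Fact m]] - [Fact [Fact a] / [Fact m]]]

5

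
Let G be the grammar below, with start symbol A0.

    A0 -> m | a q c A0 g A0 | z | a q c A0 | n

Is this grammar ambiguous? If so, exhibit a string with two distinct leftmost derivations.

Witness: a q c a q c m g m

Derivation 1: A0 ⇒ a q c A0 g A0 ⇒ a q c a q c A0 g A0 ⇒ a q c a q c m g A0 ⇒ a q c a q c m g m
Derivation 2: A0 ⇒ a q c A0 ⇒ a q c a q c A0 g A0 ⇒ a q c a q c m g A0 ⇒ a q c a q c m g m

Two distinct leftmost derivations for the same string.

Ambiguous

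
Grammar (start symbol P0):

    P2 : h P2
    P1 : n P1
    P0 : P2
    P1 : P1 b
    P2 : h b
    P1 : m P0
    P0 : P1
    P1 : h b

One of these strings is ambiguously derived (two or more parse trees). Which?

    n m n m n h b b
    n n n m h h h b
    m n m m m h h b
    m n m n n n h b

n m n m n h b b

n m n m n h b b: 6 trees
n n n m h h h b: 1 tree
m n m m m h h b: 1 tree
m n m n n n h b: 1 tree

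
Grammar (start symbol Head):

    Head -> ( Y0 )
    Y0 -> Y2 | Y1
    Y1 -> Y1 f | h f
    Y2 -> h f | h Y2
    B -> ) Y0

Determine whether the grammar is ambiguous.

Ambiguous

Witness: ( h f )

Derivation 1: Head ⇒ ( Y0 ) ⇒ ( Y2 ) ⇒ ( h f )
Derivation 2: Head ⇒ ( Y0 ) ⇒ ( Y1 ) ⇒ ( h f )

Two distinct leftmost derivations for the same string.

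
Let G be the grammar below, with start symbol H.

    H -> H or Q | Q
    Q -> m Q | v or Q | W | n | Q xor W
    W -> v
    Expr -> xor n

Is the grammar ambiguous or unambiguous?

Witness: v or n

Derivation 1: H ⇒ H or Q ⇒ Q or Q ⇒ W or Q ⇒ v or Q ⇒ v or n
Derivation 2: H ⇒ Q ⇒ v or Q ⇒ v or n

Two distinct leftmost derivations for the same string.

Ambiguous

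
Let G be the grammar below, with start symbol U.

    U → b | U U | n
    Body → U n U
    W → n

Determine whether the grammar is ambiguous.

Witness: b b b

Derivation 1: U ⇒ U U ⇒ b U ⇒ b U U ⇒ b b U ⇒ b b b
Derivation 2: U ⇒ U U ⇒ U U U ⇒ b U U ⇒ b b U ⇒ b b b

Two distinct leftmost derivations for the same string.

Ambiguous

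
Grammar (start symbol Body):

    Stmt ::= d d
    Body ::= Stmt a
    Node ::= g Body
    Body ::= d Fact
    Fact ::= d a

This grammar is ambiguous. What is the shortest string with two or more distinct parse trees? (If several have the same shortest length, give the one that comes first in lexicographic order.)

d d a

length 3: d d a has 2 parse trees

Two derivations of d d a:
  Body ⇒ Stmt a ⇒ d d a
  Body ⇒ d Fact ⇒ d d a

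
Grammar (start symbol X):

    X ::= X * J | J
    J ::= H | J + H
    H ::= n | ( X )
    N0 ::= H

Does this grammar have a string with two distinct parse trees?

Only X, J, H are reachable from X; ignoring the rest: X → X * J | J  ;  J → J + H | H  — a left-associative chain with H at the bottom. Each string factors uniquely by precedence.

Unambiguous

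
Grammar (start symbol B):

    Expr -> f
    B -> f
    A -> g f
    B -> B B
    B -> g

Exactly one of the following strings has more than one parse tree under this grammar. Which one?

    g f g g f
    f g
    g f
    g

g f g g f

g f g g f: 14 trees
f g: 1 tree
g f: 1 tree
g: 1 tree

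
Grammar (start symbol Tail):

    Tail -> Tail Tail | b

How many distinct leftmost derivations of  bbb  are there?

2

Parse trees for bbb:
  [Tail [Tail b] [Tail [Tail b] [Tail b]]]
  [Tail [Tail [Tail b] [Tail b]] [Tail b]]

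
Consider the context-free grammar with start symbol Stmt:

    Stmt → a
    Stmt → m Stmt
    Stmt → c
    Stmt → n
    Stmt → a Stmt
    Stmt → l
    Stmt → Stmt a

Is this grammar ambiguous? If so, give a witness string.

Ambiguous

Witness: a a

Derivation 1: Stmt ⇒ a Stmt ⇒ a a
Derivation 2: Stmt ⇒ Stmt a ⇒ a a

Two distinct leftmost derivations for the same string.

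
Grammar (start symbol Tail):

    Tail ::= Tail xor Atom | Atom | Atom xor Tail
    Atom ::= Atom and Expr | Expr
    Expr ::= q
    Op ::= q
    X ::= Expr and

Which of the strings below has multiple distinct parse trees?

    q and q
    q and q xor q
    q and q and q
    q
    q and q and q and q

q and q: 1 tree
q and q xor q: 2 trees
q and q and q: 1 tree
q: 1 tree
q and q and q and q: 1 tree

q and q xor q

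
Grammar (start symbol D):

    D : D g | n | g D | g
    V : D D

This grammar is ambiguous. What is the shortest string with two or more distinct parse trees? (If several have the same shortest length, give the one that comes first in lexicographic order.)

length 1: no string has ≥2 trees
length 2: g g has 2 parse trees

Two derivations of g g:
  D ⇒ D g ⇒ g g
  D ⇒ g D ⇒ g g

g g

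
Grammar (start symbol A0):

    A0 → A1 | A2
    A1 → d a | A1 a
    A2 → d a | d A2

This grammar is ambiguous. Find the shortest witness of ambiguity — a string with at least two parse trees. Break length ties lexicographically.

length 2: d a has 2 parse trees

Two derivations of d a:
  A0 ⇒ A1 ⇒ d a
  A0 ⇒ A2 ⇒ d a

d a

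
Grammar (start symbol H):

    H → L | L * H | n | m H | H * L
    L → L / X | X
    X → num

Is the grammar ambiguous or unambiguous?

Ambiguous

Witness: num * num

Derivation 1: H ⇒ L * H ⇒ X * H ⇒ num * H ⇒ num * L ⇒ num * X ⇒ num * num
Derivation 2: H ⇒ H * L ⇒ L * L ⇒ X * L ⇒ num * L ⇒ num * X ⇒ num * num

Two distinct leftmost derivations for the same string.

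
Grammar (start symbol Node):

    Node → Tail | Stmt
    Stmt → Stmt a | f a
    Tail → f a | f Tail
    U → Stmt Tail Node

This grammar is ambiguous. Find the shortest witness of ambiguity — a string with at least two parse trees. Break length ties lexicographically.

length 2: f a has 2 parse trees

Two derivations of f a:
  Node ⇒ Tail ⇒ f a
  Node ⇒ Stmt ⇒ f a

f a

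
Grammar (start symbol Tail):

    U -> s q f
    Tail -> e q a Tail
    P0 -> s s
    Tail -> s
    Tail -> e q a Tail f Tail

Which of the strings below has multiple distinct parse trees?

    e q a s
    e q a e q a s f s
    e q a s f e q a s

e q a e q a s f s

e q a s: 1 tree
e q a e q a s f s: 2 trees
e q a s f e q a s: 1 tree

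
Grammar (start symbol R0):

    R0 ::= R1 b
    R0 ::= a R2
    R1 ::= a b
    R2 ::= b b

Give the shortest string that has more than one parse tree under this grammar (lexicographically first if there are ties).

a b b

length 3: a b b has 2 parse trees

Two derivations of a b b:
  R0 ⇒ R1 b ⇒ a b b
  R0 ⇒ a R2 ⇒ a b b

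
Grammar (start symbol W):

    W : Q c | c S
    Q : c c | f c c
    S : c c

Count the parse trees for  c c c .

Parse trees for c c c:
  [W [Q c c] c]
  [W c [S c c]]

2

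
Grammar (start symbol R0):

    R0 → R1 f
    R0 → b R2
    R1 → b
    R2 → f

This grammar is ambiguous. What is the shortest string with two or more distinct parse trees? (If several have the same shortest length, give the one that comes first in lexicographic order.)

b f

length 2: b f has 2 parse trees

Two derivations of b f:
  R0 ⇒ R1 f ⇒ b f
  R0 ⇒ b R2 ⇒ b f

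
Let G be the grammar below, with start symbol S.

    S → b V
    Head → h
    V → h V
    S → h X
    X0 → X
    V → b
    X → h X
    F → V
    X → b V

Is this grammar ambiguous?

Unambiguous

(X0, F, Head are unreachable from S, so their rules don't affect L(S).) The reachable rules are right-linear with at most one rule per (nonterminal, next-terminal) pair. Each input token forces the next rule, so parsing is deterministic.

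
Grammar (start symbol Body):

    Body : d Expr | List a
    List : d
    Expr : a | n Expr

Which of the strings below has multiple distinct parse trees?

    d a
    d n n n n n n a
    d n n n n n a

d a

d a: 2 trees
d n n n n n n a: 1 tree
d n n n n n a: 1 tree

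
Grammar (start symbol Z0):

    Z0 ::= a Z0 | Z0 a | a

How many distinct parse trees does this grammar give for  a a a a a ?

16

Parse trees for a a a a a (showing first 6 of 16):
  [Z0 a [Z0 a [Z0 a [Z0 a [Z0 a]]]]]
  [Z0 a [Z0 a [Z0 a [Z0 [Z0 a] a]]]]
  [Z0 a [Z0 a [Z0 [Z0 a [Z0 a]] a]]]
  [Z0 a [Z0 a [Z0 [Z0 [Z0 a] a] a]]]
  [Z0 a [Z0 [Z0 a [Z0 a [Z0 a]]] a]]
  [Z0 a [Z0 [Z0 a [Z0 [Z0 a] a]] a]]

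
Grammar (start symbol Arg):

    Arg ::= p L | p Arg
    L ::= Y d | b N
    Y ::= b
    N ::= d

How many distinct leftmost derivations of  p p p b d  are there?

2

Parse trees for p p p b d:
  [Arg p [Arg p [Arg p [L [Y b] d]]]]
  [Arg p [Arg p [Arg p [L b [N d]]]]]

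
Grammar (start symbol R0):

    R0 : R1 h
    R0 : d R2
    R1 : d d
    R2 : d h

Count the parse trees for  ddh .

2

Parse trees for ddh:
  [R0 [R1 d d] h]
  [R0 d [R2 d h]]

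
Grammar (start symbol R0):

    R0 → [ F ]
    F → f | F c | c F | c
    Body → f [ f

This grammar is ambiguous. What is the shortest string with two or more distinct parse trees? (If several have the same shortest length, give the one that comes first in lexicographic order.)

length 3: no string has ≥2 trees
length 4: [ c c ] has 2 parse trees

Two derivations of [ c c ]:
  R0 ⇒ [ F ] ⇒ [ F c ] ⇒ [ c c ]
  R0 ⇒ [ F ] ⇒ [ c F ] ⇒ [ c c ]

[ c c ]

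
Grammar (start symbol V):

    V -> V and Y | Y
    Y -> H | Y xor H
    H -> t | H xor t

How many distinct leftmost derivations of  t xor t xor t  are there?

Parse trees for t xor t xor t:
  [V [Y [H [H [H t] xor t] xor t]]]
  [V [Y [Y [H t]] xor [H [H t] xor t]]]
  [V [Y [Y [H [H t] xor t]] xor [H t]]]
  [V [Y [Y [Y [H t]] xor [H t]] xor [H t]]]

4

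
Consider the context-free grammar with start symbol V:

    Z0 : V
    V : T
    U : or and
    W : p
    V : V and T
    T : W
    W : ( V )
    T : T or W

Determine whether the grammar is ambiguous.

Only V, T, W are reachable from V; ignoring the rest: V → V and T | T  ;  T → T or W | W  — a left-associative chain with W at the bottom. Each string factors uniquely by precedence.

Unambiguous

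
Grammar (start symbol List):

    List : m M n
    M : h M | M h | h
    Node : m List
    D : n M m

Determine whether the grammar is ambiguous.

Witness: m h h n

Derivation 1: List ⇒ m M n ⇒ m h M n ⇒ m h h n
Derivation 2: List ⇒ m M n ⇒ m M h n ⇒ m h h n

Two distinct leftmost derivations for the same string.

Ambiguous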